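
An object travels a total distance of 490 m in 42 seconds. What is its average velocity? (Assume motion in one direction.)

v_avg = Δd / Δt = 490 / 42 = 11.67 m/s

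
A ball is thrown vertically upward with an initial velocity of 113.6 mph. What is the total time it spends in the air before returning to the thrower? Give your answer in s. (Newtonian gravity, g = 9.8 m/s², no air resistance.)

v₀ = 113.6 mph × 0.44704 = 50.7837 m/s
t_total = 2 × v₀ / g = 2 × 50.7837 / 9.8 = 10.36 s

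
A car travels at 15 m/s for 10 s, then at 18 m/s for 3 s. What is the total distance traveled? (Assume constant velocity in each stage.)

d₁ = v₁t₁ = 15 × 10 = 150 m
d₂ = v₂t₂ = 18 × 3 = 54 m
d_total = 150 + 54 = 204 m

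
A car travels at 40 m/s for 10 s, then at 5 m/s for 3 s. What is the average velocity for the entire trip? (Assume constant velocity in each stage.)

d₁ = v₁t₁ = 40 × 10 = 400 m
d₂ = v₂t₂ = 5 × 3 = 15 m
d_total = 415 m, t_total = 13 s
v_avg = d_total/t_total = 415/13 = 31.92 m/s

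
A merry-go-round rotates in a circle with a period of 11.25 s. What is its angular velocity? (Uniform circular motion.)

ω = 2π/T = 2π/11.25 = 0.5585 rad/s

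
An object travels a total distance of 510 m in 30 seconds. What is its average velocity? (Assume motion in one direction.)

v_avg = Δd / Δt = 510 / 30 = 17.0 m/s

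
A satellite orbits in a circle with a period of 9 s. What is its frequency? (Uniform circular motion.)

f = 1/T = 1/9 = 0.1111 Hz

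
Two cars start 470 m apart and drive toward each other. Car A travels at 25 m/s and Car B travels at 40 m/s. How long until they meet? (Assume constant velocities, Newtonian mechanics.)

Combined speed: v_combined = 25 + 40 = 65 m/s
Time to meet: t = d/v_combined = 470/65 = 7.23 s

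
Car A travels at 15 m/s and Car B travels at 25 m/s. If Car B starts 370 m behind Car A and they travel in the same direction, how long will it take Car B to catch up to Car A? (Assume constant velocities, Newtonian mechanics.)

Relative speed: v_rel = 25 - 15 = 10 m/s
Time to catch: t = d₀/v_rel = 370/10 = 37.0 s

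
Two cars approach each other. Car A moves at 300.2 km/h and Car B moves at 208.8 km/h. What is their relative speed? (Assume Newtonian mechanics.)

v_rel = v_A + v_B = 300.2 + 208.8 = 509.0 km/h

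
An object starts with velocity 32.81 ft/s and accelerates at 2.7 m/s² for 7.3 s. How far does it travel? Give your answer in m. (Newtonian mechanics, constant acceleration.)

v₀ = 32.81 ft/s × 0.3048 = 10.0005 m/s
d = v₀ × t + ½ × a × t² = 10.0005 × 7.3 + 0.5 × 2.7 × 7.3² = 144.9 m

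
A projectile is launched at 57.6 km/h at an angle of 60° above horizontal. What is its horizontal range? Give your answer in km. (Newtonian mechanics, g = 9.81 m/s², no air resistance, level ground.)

v₀ = 57.6 km/h × 0.2777777777777778 = 16.0 m/s
R = v₀² × sin(2θ) / g = 16.0² × sin(2 × 60°) / 9.81 = 256.0 × 0.866025 / 9.81 = 22.5996 m
R = 22.5996 m / 1000.0 = 0.0226 km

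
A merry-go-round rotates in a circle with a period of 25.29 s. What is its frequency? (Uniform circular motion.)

f = 1/T = 1/25.29 = 0.0395 Hz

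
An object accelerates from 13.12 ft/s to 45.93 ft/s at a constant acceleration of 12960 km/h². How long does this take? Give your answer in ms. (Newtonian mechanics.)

v₀ = 13.12 ft/s × 0.3048 = 3.99898 m/s
v = 45.93 ft/s × 0.3048 = 13.9995 m/s
a = 12960 km/h² × 7.716049382716049e-05 = 1.0 m/s²
t = (v - v₀) / a = (13.9995 - 3.99898) / 1.0 = 10.0005 s
t = 10.0005 s / 0.001 = 10000 ms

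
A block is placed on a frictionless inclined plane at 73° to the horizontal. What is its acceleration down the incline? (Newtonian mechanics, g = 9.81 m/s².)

a = g sin(θ) = 9.81 × sin(73°) = 9.81 × 0.9563 = 9.38 m/s²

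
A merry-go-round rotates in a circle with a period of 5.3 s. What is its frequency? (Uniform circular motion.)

f = 1/T = 1/5.3 = 0.1887 Hz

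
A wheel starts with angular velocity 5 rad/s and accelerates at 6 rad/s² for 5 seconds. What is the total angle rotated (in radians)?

θ = ω₀t + ½αt² = 5×5 + ½×6×5² = 100.0 rad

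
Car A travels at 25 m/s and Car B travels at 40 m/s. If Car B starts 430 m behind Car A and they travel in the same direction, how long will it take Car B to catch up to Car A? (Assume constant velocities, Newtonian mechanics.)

Relative speed: v_rel = 40 - 25 = 15 m/s
Time to catch: t = d₀/v_rel = 430/15 = 28.67 s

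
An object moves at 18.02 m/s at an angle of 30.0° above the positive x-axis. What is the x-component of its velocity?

vₓ = v cos(θ) = 18.02 × cos(30.0°) = 15.61 m/s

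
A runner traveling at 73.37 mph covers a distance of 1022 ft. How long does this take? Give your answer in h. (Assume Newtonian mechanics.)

d = 1022 ft × 0.3048 = 311.506 m
v = 73.37 mph × 0.44704 = 32.7993 m/s
t = d / v = 311.506 / 32.7993 = 9.49734 s
t = 9.49734 s / 3600.0 = 0.002638 h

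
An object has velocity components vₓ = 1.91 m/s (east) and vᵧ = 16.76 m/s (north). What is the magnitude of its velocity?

|v| = √(vₓ² + vᵧ²) = √(1.91² + 16.76²) = √(284.5457) = 16.87 m/s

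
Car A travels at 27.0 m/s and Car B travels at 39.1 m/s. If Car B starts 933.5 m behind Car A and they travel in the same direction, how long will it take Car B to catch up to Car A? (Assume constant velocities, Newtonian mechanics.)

Relative speed: v_rel = 39.1 - 27.0 = 12.1 m/s
Time to catch: t = d₀/v_rel = 933.5/12.1 = 77.15 s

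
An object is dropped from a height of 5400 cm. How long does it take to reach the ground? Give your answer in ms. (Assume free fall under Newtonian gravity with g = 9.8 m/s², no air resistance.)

h = 5400 cm × 0.01 = 54.0 m
t = √(2h/g) = √(2 × 54.0 / 9.8) = 3.3197 s
t = 3.3197 s / 0.001 = 3320 ms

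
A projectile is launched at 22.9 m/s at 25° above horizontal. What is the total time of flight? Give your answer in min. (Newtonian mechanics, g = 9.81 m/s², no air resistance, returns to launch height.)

T = 2 × v₀ × sin(θ) / g = 2 × 22.9 × sin(25°) / 9.81 = 2 × 22.9 × 0.422618 / 9.81 = 1.97308 s
T = 1.97308 s / 60.0 = 0.03288 min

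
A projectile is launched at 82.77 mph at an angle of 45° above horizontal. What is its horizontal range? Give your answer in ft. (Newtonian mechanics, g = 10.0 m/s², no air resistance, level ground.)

v₀ = 82.77 mph × 0.44704 = 37.0015 m/s
R = v₀² × sin(2θ) / g = 37.0015² × sin(2 × 45°) / 10.0 = 1369.11 × 1.0 / 10.0 = 136.911 m
R = 136.911 m / 0.3048 = 449.2 ft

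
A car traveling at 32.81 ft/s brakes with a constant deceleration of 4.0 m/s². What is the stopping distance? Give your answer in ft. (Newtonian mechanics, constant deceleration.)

v₀ = 32.81 ft/s × 0.3048 = 10.0005 m/s
d = v₀² / (2a) = 10.0005² / (2 × 4.0) = 100.01 / 8.0 = 12.5013 m
d = 12.5013 m / 0.3048 = 41.01 ft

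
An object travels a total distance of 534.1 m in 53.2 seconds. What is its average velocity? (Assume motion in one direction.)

v_avg = Δd / Δt = 534.1 / 53.2 = 10.04 m/s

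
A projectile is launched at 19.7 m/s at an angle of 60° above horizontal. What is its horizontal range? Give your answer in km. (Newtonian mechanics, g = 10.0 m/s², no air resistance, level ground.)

R = v₀² × sin(2θ) / g = 19.7² × sin(2 × 60°) / 10.0 = 388.09 × 0.866025 / 10.0 = 33.6096 m
R = 33.6096 m / 1000.0 = 0.03361 km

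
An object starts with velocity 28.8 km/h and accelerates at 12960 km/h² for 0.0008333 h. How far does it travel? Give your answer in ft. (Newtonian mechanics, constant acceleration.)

v₀ = 28.8 km/h × 0.2777777777777778 = 8.0 m/s
a = 12960 km/h² × 7.716049382716049e-05 = 1.0 m/s²
t = 0.0008333 h × 3600.0 = 2.99988 s
d = v₀ × t + ½ × a × t² = 8.0 × 2.99988 + 0.5 × 1.0 × 2.99988² = 28.4987 m
d = 28.4987 m / 0.3048 = 93.5 ft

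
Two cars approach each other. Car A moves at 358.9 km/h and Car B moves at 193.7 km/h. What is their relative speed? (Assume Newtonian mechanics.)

v_rel = v_A + v_B = 358.9 + 193.7 = 552.6 km/h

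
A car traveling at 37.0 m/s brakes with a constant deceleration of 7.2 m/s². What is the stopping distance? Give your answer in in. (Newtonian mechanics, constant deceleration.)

d = v₀² / (2a) = 37.0² / (2 × 7.2) = 1369.0 / 14.4 = 95.0694 m
d = 95.0694 m / 0.0254 = 3743 in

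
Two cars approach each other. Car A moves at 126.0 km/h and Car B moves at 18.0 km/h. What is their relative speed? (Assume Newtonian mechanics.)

v_rel = v_A + v_B = 126.0 + 18.0 = 144.0 km/h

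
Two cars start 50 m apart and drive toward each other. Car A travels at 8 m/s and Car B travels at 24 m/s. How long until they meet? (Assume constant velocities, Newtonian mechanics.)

Combined speed: v_combined = 8 + 24 = 32 m/s
Time to meet: t = d/v_combined = 50/32 = 1.56 s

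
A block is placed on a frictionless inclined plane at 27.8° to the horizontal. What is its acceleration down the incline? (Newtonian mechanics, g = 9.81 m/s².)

a = g sin(θ) = 9.81 × sin(27.8°) = 9.81 × 0.4664 = 4.58 m/s²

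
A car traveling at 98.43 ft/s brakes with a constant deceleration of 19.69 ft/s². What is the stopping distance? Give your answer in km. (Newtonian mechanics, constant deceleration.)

v₀ = 98.43 ft/s × 0.3048 = 30.0015 m/s
a = 19.69 ft/s² × 0.3048 = 6.00151 m/s²
d = v₀² / (2a) = 30.0015² / (2 × 6.00151) = 900.09 / 12.003 = 74.9888 m
d = 74.9888 m / 1000.0 = 0.07499 km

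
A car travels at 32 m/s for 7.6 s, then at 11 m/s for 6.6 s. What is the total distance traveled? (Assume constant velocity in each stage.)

d₁ = v₁t₁ = 32 × 7.6 = 243.2 m
d₂ = v₂t₂ = 11 × 6.6 = 72.6 m
d_total = 243.2 + 72.6 = 315.8 m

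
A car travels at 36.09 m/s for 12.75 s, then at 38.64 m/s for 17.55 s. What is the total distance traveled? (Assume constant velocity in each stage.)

d₁ = v₁t₁ = 36.09 × 12.75 = 460.1475 m
d₂ = v₂t₂ = 38.64 × 17.55 = 678.132 m
d_total = 460.1475 + 678.132 = 1138.28 m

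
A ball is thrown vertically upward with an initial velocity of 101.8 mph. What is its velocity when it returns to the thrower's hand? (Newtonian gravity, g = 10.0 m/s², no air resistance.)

By conservation of energy (no air resistance), the ball returns to the throw height with the same speed as launch, but directed downward.
|v_ground| = v₀ = 101.8 mph
v_ground = 101.8 mph (downward)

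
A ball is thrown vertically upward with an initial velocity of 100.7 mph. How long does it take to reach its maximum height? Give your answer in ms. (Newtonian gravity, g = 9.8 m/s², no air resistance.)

v₀ = 100.7 mph × 0.44704 = 45.0169 m/s
t_up = v₀ / g = 45.0169 / 9.8 = 4.59356 s
t_up = 4.59356 s / 0.001 = 4594 ms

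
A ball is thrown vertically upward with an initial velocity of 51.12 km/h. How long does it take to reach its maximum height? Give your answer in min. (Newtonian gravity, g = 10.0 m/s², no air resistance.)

v₀ = 51.12 km/h × 0.2777777777777778 = 14.2 m/s
t_up = v₀ / g = 14.2 / 10.0 = 1.42 s
t_up = 1.42 s / 60.0 = 0.02367 min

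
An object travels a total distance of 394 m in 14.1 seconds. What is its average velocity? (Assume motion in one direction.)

v_avg = Δd / Δt = 394 / 14.1 = 27.94 m/s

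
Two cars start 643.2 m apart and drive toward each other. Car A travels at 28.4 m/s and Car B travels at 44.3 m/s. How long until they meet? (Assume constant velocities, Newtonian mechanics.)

Combined speed: v_combined = 28.4 + 44.3 = 72.7 m/s
Time to meet: t = d/v_combined = 643.2/72.7 = 8.85 s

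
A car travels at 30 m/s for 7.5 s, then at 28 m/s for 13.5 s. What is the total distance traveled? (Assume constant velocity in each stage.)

d₁ = v₁t₁ = 30 × 7.5 = 225.0 m
d₂ = v₂t₂ = 28 × 13.5 = 378.0 m
d_total = 225.0 + 378.0 = 603.0 m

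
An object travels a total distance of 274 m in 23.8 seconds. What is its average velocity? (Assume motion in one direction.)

v_avg = Δd / Δt = 274 / 23.8 = 11.51 m/s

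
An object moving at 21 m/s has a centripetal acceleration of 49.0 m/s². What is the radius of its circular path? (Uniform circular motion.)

r = v²/a_c = 21²/49.0 = 9.0 m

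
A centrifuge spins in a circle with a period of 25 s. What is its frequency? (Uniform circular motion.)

f = 1/T = 1/25 = 0.04 Hz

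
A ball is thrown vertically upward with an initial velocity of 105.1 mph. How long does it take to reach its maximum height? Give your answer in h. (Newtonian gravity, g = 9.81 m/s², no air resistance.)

v₀ = 105.1 mph × 0.44704 = 46.9839 m/s
t_up = v₀ / g = 46.9839 / 9.81 = 4.78939 s
t_up = 4.78939 s / 3600.0 = 0.00133 h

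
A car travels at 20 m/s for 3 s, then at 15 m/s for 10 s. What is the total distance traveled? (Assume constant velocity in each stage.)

d₁ = v₁t₁ = 20 × 3 = 60 m
d₂ = v₂t₂ = 15 × 10 = 150 m
d_total = 60 + 150 = 210 m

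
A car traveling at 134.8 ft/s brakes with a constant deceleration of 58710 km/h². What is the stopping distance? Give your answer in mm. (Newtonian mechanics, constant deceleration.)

v₀ = 134.8 ft/s × 0.3048 = 41.087 m/s
a = 58710 km/h² × 7.716049382716049e-05 = 4.53009 m/s²
d = v₀² / (2a) = 41.087² / (2 × 4.53009) = 1688.14 / 9.06018 = 186.325 m
d = 186.325 m / 0.001 = 186300 mm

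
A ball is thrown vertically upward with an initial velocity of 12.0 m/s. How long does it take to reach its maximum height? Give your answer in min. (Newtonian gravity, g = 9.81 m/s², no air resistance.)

t_up = v₀ / g = 12.0 / 9.81 = 1.22324 s
t_up = 1.22324 s / 60.0 = 0.02039 min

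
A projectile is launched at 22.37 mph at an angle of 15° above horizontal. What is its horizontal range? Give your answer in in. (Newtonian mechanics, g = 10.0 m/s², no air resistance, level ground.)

v₀ = 22.37 mph × 0.44704 = 10.0003 m/s
R = v₀² × sin(2θ) / g = 10.0003² × sin(2 × 15°) / 10.0 = 100.006 × 0.5 / 10.0 = 5.0003 m
R = 5.0003 m / 0.0254 = 196.9 in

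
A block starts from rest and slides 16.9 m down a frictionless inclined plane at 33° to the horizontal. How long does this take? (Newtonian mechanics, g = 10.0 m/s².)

a = g sin(θ) = 10.0 × sin(33°) = 5.4464 m/s²
t = √(2d/a) = √(2 × 16.9 / 5.4464) = 2.49 s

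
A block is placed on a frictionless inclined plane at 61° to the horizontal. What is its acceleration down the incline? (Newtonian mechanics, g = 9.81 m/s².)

a = g sin(θ) = 9.81 × sin(61°) = 9.81 × 0.8746 = 8.58 m/s²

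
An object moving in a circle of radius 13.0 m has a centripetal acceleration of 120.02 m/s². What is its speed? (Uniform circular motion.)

v = √(a_c × r) = √(120.02 × 13.0) = 39.5 m/s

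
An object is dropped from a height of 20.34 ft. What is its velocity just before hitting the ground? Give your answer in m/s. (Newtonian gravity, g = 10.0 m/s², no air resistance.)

h = 20.34 ft × 0.3048 = 6.19963 m
v = √(2gh) = √(2 × 10.0 × 6.19963) = 11.14 m/s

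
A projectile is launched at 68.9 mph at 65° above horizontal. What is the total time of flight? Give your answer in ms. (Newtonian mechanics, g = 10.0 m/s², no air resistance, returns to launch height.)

v₀ = 68.9 mph × 0.44704 = 30.8011 m/s
T = 2 × v₀ × sin(θ) / g = 2 × 30.8011 × sin(65°) / 10.0 = 2 × 30.8011 × 0.906308 / 10.0 = 5.58306 s
T = 5.58306 s / 0.001 = 5583 ms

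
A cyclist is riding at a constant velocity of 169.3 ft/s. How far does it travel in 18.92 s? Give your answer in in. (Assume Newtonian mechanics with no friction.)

v = 169.3 ft/s × 0.3048 = 51.6026 m/s
d = v × t = 51.6026 × 18.92 = 976.321 m
d = 976.321 m / 0.0254 = 38440 in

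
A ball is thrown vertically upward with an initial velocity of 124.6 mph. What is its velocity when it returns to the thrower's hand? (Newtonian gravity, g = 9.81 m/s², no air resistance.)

By conservation of energy (no air resistance), the ball returns to the throw height with the same speed as launch, but directed downward.
|v_ground| = v₀ = 124.6 mph
v_ground = 124.6 mph (downward)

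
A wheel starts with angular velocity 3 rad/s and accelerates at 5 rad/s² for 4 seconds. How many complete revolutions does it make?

θ = ω₀t + ½αt² = 3×4 + ½×5×4² = 52.0 rad
Total revolutions = θ/(2π) = 52.0/(2π) = 8.28
Complete revolutions = ⌊8.28⌋ = 8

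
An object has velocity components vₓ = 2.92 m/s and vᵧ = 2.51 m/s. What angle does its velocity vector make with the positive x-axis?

θ = arctan(vᵧ/vₓ) = arctan(2.51/2.92) = 40.68°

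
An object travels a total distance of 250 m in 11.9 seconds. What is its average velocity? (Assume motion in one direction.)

v_avg = Δd / Δt = 250 / 11.9 = 21.01 m/s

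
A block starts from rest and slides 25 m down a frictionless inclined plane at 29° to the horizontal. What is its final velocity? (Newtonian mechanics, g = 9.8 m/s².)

a = g sin(θ) = 9.8 × sin(29°) = 4.7511 m/s²
v = √(2ad) = √(2 × 4.7511 × 25) = 15.41 m/s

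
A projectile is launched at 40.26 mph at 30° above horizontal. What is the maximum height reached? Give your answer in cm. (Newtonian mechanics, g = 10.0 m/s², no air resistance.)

v₀ = 40.26 mph × 0.44704 = 17.9978 m/s
H = v₀² × sin²(θ) / (2g) = 17.9978² × sin(30°)² / (2 × 10.0) = 323.921 × 0.25 / 20.0 = 4.04901 m
H = 4.04901 m / 0.01 = 404.9 cm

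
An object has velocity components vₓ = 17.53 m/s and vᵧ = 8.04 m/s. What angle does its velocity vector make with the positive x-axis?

θ = arctan(vᵧ/vₓ) = arctan(8.04/17.53) = 24.64°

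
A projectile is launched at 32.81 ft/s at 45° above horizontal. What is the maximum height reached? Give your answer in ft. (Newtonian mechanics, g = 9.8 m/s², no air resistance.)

v₀ = 32.81 ft/s × 0.3048 = 10.0005 m/s
H = v₀² × sin²(θ) / (2g) = 10.0005² × sin(45°)² / (2 × 9.8) = 100.01 × 0.5 / 19.6 = 2.55128 m
H = 2.55128 m / 0.3048 = 8.37 ft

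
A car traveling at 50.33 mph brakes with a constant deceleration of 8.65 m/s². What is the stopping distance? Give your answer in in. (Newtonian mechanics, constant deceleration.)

v₀ = 50.33 mph × 0.44704 = 22.4995 m/s
d = v₀² / (2a) = 22.4995² / (2 × 8.65) = 506.228 / 17.3 = 29.2617 m
d = 29.2617 m / 0.0254 = 1152 in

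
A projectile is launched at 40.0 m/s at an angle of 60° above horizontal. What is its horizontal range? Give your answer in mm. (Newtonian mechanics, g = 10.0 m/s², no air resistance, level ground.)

R = v₀² × sin(2θ) / g = 40.0² × sin(2 × 60°) / 10.0 = 1600.0 × 0.866025 / 10.0 = 138.564 m
R = 138.564 m / 0.001 = 138600 mm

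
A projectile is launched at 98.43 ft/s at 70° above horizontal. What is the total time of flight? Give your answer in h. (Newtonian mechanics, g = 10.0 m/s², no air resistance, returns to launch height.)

v₀ = 98.43 ft/s × 0.3048 = 30.0015 m/s
T = 2 × v₀ × sin(θ) / g = 2 × 30.0015 × sin(70°) / 10.0 = 2 × 30.0015 × 0.939693 / 10.0 = 5.63844 s
T = 5.63844 s / 3600.0 = 0.001566 h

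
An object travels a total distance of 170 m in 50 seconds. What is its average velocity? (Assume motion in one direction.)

v_avg = Δd / Δt = 170 / 50 = 3.4 m/s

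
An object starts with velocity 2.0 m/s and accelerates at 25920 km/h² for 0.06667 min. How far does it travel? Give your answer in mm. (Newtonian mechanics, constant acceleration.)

a = 25920 km/h² × 7.716049382716049e-05 = 2.0 m/s²
t = 0.06667 min × 60.0 = 4.0002 s
d = v₀ × t + ½ × a × t² = 2.0 × 4.0002 + 0.5 × 2.0 × 4.0002² = 24.002 m
d = 24.002 m / 0.001 = 24000 mm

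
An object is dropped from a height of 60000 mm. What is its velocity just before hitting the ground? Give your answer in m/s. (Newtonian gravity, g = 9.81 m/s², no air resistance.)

h = 60000 mm × 0.001 = 60.0 m
v = √(2gh) = √(2 × 9.81 × 60.0) = 34.31 m/s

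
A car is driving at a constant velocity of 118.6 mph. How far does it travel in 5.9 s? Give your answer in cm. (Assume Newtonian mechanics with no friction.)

v = 118.6 mph × 0.44704 = 53.0189 m/s
d = v × t = 53.0189 × 5.9 = 312.812 m
d = 312.812 m / 0.01 = 31280 cm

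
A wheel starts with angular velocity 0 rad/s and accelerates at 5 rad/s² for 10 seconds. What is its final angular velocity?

ω = ω₀ + αt = 0 + 5 × 10 = 50 rad/s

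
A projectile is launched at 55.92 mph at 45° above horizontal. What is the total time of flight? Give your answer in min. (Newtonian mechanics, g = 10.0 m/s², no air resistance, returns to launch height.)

v₀ = 55.92 mph × 0.44704 = 24.9985 m/s
T = 2 × v₀ × sin(θ) / g = 2 × 24.9985 × sin(45°) / 10.0 = 2 × 24.9985 × 0.707107 / 10.0 = 3.53532 s
T = 3.53532 s / 60.0 = 0.05892 min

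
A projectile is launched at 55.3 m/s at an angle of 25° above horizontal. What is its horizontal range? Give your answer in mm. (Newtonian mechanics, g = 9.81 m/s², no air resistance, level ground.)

R = v₀² × sin(2θ) / g = 55.3² × sin(2 × 25°) / 9.81 = 3058.09 × 0.766044 / 9.81 = 238.8 m
R = 238.8 m / 0.001 = 238800 mm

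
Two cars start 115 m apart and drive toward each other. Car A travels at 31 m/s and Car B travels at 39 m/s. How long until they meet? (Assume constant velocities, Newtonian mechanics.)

Combined speed: v_combined = 31 + 39 = 70 m/s
Time to meet: t = d/v_combined = 115/70 = 1.64 s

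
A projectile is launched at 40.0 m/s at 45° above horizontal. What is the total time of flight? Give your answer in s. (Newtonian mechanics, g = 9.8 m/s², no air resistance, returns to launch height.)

T = 2 × v₀ × sin(θ) / g = 2 × 40.0 × sin(45°) / 9.8 = 2 × 40.0 × 0.707107 / 9.8 = 5.772 s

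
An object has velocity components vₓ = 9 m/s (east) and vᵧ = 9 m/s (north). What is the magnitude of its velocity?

|v| = √(vₓ² + vᵧ²) = √(9² + 9²) = √(162) = 12.73 m/s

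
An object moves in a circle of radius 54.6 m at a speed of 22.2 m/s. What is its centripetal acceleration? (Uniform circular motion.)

a_c = v²/r = 22.2²/54.6 = 492.84/54.6 = 9.03 m/s²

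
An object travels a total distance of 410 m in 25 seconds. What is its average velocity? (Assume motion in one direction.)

v_avg = Δd / Δt = 410 / 25 = 16.4 m/s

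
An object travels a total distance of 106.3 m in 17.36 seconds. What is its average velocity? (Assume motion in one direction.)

v_avg = Δd / Δt = 106.3 / 17.36 = 6.12 m/s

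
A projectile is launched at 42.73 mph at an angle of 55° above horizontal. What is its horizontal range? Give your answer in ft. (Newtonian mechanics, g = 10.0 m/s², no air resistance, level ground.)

v₀ = 42.73 mph × 0.44704 = 19.102 m/s
R = v₀² × sin(2θ) / g = 19.102² × sin(2 × 55°) / 10.0 = 364.886 × 0.939693 / 10.0 = 34.2881 m
R = 34.2881 m / 0.3048 = 112.5 ft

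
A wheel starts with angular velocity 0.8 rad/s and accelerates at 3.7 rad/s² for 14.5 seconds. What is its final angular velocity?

ω = ω₀ + αt = 0.8 + 3.7 × 14.5 = 54.45 rad/s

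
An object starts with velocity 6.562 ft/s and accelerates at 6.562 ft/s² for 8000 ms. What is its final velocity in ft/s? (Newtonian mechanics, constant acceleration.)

v₀ = 6.562 ft/s × 0.3048 = 2.0001 m/s
a = 6.562 ft/s² × 0.3048 = 2.0001 m/s²
t = 8000 ms × 0.001 = 8.0 s
v = v₀ + a × t = 2.0001 + 2.0001 × 8.0 = 18.0009 m/s
v = 18.0009 m/s / 0.3048 = 59.06 ft/s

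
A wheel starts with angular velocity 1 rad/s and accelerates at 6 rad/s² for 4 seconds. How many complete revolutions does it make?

θ = ω₀t + ½αt² = 1×4 + ½×6×4² = 52.0 rad
Total revolutions = θ/(2π) = 52.0/(2π) = 8.28
Complete revolutions = ⌊8.28⌋ = 8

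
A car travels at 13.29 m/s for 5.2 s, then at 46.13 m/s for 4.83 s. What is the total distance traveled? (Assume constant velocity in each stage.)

d₁ = v₁t₁ = 13.29 × 5.2 = 69.108 m
d₂ = v₂t₂ = 46.13 × 4.83 = 222.8079 m
d_total = 69.108 + 222.8079 = 291.92 m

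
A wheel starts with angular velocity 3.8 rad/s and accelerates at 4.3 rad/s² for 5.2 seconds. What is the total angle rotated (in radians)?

θ = ω₀t + ½αt² = 3.8×5.2 + ½×4.3×5.2² = 77.9 rad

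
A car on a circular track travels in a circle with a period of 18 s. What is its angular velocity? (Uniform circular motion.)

ω = 2π/T = 2π/18 = 0.3491 rad/s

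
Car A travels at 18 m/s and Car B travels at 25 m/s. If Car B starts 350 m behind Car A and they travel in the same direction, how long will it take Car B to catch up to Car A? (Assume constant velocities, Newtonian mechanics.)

Relative speed: v_rel = 25 - 18 = 7 m/s
Time to catch: t = d₀/v_rel = 350/7 = 50.0 s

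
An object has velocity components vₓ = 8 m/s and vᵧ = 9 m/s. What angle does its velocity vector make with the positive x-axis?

θ = arctan(vᵧ/vₓ) = arctan(9/8) = 48.37°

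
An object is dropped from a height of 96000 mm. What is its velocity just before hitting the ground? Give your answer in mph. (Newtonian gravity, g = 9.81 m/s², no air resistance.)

h = 96000 mm × 0.001 = 96.0 m
v = √(2gh) = √(2 × 9.81 × 96.0) = 43.3995 m/s
v = 43.3995 m/s / 0.44704 = 97.08 mph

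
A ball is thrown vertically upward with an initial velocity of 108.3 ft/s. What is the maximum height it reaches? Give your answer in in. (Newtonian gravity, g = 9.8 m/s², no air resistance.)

v₀ = 108.3 ft/s × 0.3048 = 33.0098 m/s
h_max = v₀² / (2g) = 33.0098² / (2 × 9.8) = 1089.65 / 19.6 = 55.5944 m
h_max = 55.5944 m / 0.0254 = 2189 in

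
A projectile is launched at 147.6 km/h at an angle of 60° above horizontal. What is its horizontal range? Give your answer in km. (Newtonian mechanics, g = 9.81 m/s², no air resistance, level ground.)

v₀ = 147.6 km/h × 0.2777777777777778 = 41.0 m/s
R = v₀² × sin(2θ) / g = 41.0² × sin(2 × 60°) / 9.81 = 1681.0 × 0.866025 / 9.81 = 148.398 m
R = 148.398 m / 1000.0 = 0.1484 km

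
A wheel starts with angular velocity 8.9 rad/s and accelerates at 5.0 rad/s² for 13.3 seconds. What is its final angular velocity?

ω = ω₀ + αt = 8.9 + 5.0 × 13.3 = 75.4 rad/s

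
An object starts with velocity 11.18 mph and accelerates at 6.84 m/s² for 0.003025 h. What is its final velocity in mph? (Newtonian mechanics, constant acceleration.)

v₀ = 11.18 mph × 0.44704 = 4.99791 m/s
t = 0.003025 h × 3600.0 = 10.89 s
v = v₀ + a × t = 4.99791 + 6.84 × 10.89 = 79.4855 m/s
v = 79.4855 m/s / 0.44704 = 177.8 mph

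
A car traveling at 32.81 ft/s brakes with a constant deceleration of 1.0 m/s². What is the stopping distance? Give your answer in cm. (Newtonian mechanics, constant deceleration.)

v₀ = 32.81 ft/s × 0.3048 = 10.0005 m/s
d = v₀² / (2a) = 10.0005² / (2 × 1.0) = 100.01 / 2.0 = 50.005 m
d = 50.005 m / 0.01 = 5000 cm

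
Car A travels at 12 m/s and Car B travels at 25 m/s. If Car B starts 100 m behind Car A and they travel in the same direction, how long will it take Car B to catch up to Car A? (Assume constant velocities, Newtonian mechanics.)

Relative speed: v_rel = 25 - 12 = 13 m/s
Time to catch: t = d₀/v_rel = 100/13 = 7.69 s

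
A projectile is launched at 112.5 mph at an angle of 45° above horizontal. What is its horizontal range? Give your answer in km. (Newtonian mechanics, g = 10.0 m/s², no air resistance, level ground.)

v₀ = 112.5 mph × 0.44704 = 50.292 m/s
R = v₀² × sin(2θ) / g = 50.292² × sin(2 × 45°) / 10.0 = 2529.29 × 1.0 / 10.0 = 252.929 m
R = 252.929 m / 1000.0 = 0.2529 km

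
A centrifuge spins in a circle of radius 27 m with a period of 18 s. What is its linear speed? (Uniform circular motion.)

v = 2πr/T = 2π×27/18 = 9.42 m/s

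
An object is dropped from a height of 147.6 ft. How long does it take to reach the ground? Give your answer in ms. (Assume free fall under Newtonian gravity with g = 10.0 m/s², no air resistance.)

h = 147.6 ft × 0.3048 = 44.9885 m
t = √(2h/g) = √(2 × 44.9885 / 10.0) = 2.99962 s
t = 2.99962 s / 0.001 = 3000 ms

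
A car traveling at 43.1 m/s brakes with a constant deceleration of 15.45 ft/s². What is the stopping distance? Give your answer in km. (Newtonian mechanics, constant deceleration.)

a = 15.45 ft/s² × 0.3048 = 4.70916 m/s²
d = v₀² / (2a) = 43.1² / (2 × 4.70916) = 1857.61 / 9.41832 = 197.234 m
d = 197.234 m / 1000.0 = 0.1972 km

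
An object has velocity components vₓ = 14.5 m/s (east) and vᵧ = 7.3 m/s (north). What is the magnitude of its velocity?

|v| = √(vₓ² + vᵧ²) = √(14.5² + 7.3²) = √(263.54) = 16.23 m/s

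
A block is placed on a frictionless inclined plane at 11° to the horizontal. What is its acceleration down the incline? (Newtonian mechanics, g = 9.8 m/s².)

a = g sin(θ) = 9.8 × sin(11°) = 9.8 × 0.1908 = 1.87 m/s²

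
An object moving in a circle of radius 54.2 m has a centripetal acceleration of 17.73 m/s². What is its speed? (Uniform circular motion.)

v = √(a_c × r) = √(17.73 × 54.2) = 31.0 m/s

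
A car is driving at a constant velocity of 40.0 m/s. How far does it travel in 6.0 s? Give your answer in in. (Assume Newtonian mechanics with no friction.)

d = v × t = 40.0 × 6.0 = 240.0 m
d = 240.0 m / 0.0254 = 9449 in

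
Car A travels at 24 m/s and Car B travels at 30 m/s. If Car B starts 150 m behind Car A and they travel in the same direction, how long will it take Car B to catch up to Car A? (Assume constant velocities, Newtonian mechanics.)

Relative speed: v_rel = 30 - 24 = 6 m/s
Time to catch: t = d₀/v_rel = 150/6 = 25.0 s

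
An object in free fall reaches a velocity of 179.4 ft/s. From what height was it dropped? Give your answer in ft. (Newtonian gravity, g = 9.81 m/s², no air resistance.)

v = 179.4 ft/s × 0.3048 = 54.6811 m/s
h = v² / (2g) = 54.6811² / (2 × 9.81) = 152.397 m
h = 152.397 m / 0.3048 = 500.0 ft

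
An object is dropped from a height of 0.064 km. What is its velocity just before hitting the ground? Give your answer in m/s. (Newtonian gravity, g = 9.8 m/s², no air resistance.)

h = 0.064 km × 1000.0 = 64.0 m
v = √(2gh) = √(2 × 9.8 × 64.0) = 35.42 m/s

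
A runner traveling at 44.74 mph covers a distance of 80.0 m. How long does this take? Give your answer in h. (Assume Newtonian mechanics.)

v = 44.74 mph × 0.44704 = 20.0006 m/s
t = d / v = 80.0 / 20.0006 = 3.99988 s
t = 3.99988 s / 3600.0 = 0.001111 h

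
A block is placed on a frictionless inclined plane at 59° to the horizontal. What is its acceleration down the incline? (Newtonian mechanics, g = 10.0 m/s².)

a = g sin(θ) = 10.0 × sin(59°) = 10.0 × 0.8572 = 8.57 m/s²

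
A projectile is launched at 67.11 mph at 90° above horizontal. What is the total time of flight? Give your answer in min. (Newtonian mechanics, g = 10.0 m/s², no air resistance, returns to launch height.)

v₀ = 67.11 mph × 0.44704 = 30.0009 m/s
T = 2 × v₀ × sin(θ) / g = 2 × 30.0009 × sin(90°) / 10.0 = 2 × 30.0009 × 1.0 / 10.0 = 6.00018 s
T = 6.00018 s / 60.0 = 0.1 min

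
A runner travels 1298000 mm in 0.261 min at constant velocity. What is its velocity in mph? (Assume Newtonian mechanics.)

d = 1298000 mm × 0.001 = 1298.0 m
t = 0.261 min × 60.0 = 15.66 s
v = d / t = 1298.0 / 15.66 = 82.8863 m/s
v = 82.8863 m/s / 0.44704 = 185.4 mph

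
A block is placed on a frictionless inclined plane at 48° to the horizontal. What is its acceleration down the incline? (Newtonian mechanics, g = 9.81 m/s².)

a = g sin(θ) = 9.81 × sin(48°) = 9.81 × 0.7431 = 7.29 m/s²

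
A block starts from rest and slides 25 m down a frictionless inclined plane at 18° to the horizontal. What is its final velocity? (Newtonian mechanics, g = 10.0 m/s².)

a = g sin(θ) = 10.0 × sin(18°) = 3.0902 m/s²
v = √(2ad) = √(2 × 3.0902 × 25) = 12.43 m/s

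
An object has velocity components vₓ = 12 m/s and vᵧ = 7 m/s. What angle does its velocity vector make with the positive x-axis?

θ = arctan(vᵧ/vₓ) = arctan(7/12) = 30.26°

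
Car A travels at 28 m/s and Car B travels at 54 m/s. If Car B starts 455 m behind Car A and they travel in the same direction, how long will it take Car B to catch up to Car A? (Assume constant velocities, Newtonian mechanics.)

Relative speed: v_rel = 54 - 28 = 26 m/s
Time to catch: t = d₀/v_rel = 455/26 = 17.5 s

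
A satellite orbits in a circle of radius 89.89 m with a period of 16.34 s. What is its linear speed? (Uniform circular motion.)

v = 2πr/T = 2π×89.89/16.34 = 34.57 m/s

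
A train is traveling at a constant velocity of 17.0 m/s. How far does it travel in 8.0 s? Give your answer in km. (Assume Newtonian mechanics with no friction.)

d = v × t = 17.0 × 8.0 = 136.0 m
d = 136.0 m / 1000.0 = 0.136 km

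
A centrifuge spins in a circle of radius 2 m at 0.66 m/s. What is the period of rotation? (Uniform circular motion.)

T = 2πr/v = 2π×2/0.66 = 19.04 s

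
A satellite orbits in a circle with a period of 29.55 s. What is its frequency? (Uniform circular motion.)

f = 1/T = 1/29.55 = 0.0338 Hz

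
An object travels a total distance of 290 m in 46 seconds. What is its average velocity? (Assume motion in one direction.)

v_avg = Δd / Δt = 290 / 46 = 6.3 m/s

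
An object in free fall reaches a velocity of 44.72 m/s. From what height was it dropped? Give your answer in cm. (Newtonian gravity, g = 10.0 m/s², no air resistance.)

h = v² / (2g) = 44.72² / (2 × 10.0) = 99.9939 m
h = 99.9939 m / 0.01 = 9999 cm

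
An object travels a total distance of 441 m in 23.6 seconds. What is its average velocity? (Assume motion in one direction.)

v_avg = Δd / Δt = 441 / 23.6 = 18.69 m/s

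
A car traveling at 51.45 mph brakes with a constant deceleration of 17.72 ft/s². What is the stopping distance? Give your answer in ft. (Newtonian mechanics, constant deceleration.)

v₀ = 51.45 mph × 0.44704 = 23.0002 m/s
a = 17.72 ft/s² × 0.3048 = 5.40106 m/s²
d = v₀² / (2a) = 23.0002² / (2 × 5.40106) = 529.009 / 10.8021 = 48.9728 m
d = 48.9728 m / 0.3048 = 160.7 ft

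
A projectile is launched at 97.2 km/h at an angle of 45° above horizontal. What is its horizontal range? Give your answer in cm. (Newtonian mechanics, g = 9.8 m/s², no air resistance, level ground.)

v₀ = 97.2 km/h × 0.2777777777777778 = 27.0 m/s
R = v₀² × sin(2θ) / g = 27.0² × sin(2 × 45°) / 9.8 = 729.0 × 1.0 / 9.8 = 74.3878 m
R = 74.3878 m / 0.01 = 7439 cm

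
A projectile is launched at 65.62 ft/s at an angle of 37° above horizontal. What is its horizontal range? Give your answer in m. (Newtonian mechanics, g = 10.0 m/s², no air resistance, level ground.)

v₀ = 65.62 ft/s × 0.3048 = 20.001 m/s
R = v₀² × sin(2θ) / g = 20.001² × sin(2 × 37°) / 10.0 = 400.04 × 0.961262 / 10.0 = 38.45 m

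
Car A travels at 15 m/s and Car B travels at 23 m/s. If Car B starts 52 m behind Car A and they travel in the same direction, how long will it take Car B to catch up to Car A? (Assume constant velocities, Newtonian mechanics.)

Relative speed: v_rel = 23 - 15 = 8 m/s
Time to catch: t = d₀/v_rel = 52/8 = 6.5 s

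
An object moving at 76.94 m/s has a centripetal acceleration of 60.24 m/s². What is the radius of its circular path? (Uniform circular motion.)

r = v²/a_c = 76.94²/60.24 = 98.27 m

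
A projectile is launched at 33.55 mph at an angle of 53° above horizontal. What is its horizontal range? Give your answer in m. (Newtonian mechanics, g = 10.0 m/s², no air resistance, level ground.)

v₀ = 33.55 mph × 0.44704 = 14.9982 m/s
R = v₀² × sin(2θ) / g = 14.9982² × sin(2 × 53°) / 10.0 = 224.946 × 0.961262 / 10.0 = 21.62 m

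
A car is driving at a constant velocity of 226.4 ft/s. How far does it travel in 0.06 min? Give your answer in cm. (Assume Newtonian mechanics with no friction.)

v = 226.4 ft/s × 0.3048 = 69.0067 m/s
t = 0.06 min × 60.0 = 3.6 s
d = v × t = 69.0067 × 3.6 = 248.424 m
d = 248.424 m / 0.01 = 24840 cm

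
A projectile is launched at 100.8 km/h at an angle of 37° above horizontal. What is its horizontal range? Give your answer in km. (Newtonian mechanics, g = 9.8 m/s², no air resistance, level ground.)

v₀ = 100.8 km/h × 0.2777777777777778 = 28.0 m/s
R = v₀² × sin(2θ) / g = 28.0² × sin(2 × 37°) / 9.8 = 784.0 × 0.961262 / 9.8 = 76.901 m
R = 76.901 m / 1000.0 = 0.0769 km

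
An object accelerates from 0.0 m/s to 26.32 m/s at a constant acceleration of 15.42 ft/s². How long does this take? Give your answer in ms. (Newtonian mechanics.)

a = 15.42 ft/s² × 0.3048 = 4.70002 m/s²
t = (v - v₀) / a = (26.32 - 0.0) / 4.70002 = 5.59998 s
t = 5.59998 s / 0.001 = 5600 ms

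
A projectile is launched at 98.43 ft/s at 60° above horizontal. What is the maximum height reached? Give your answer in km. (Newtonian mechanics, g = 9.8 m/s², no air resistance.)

v₀ = 98.43 ft/s × 0.3048 = 30.0015 m/s
H = v₀² × sin²(θ) / (2g) = 30.0015² × sin(60°)² / (2 × 9.8) = 900.09 × 0.75 / 19.6 = 34.4422 m
H = 34.4422 m / 1000.0 = 0.03444 km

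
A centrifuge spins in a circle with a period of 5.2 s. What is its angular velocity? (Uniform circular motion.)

ω = 2π/T = 2π/5.2 = 1.2083 rad/s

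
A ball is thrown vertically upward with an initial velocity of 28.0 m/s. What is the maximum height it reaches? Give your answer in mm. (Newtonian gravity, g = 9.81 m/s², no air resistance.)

h_max = v₀² / (2g) = 28.0² / (2 × 9.81) = 784.0 / 19.62 = 39.9592 m
h_max = 39.9592 m / 0.001 = 39960 mm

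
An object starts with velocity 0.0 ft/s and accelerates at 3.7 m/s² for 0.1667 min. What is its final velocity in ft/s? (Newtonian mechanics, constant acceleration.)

v₀ = 0.0 ft/s × 0.3048 = 0.0 m/s
t = 0.1667 min × 60.0 = 10.002 s
v = v₀ + a × t = 0.0 + 3.7 × 10.002 = 37.0074 m/s
v = 37.0074 m/s / 0.3048 = 121.4 ft/s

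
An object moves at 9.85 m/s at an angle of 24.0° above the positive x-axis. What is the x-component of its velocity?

vₓ = v cos(θ) = 9.85 × cos(24.0°) = 9.0 m/s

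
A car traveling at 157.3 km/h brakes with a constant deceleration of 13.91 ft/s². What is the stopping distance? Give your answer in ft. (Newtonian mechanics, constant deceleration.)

v₀ = 157.3 km/h × 0.2777777777777778 = 43.6944 m/s
a = 13.91 ft/s² × 0.3048 = 4.23977 m/s²
d = v₀² / (2a) = 43.6944² / (2 × 4.23977) = 1909.2 / 8.47954 = 225.154 m
d = 225.154 m / 0.3048 = 738.7 ft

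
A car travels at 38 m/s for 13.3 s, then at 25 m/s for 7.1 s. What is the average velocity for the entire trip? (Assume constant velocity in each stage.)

d₁ = v₁t₁ = 38 × 13.3 = 505.4 m
d₂ = v₂t₂ = 25 × 7.1 = 177.5 m
d_total = 682.9 m, t_total = 20.4 s
v_avg = d_total/t_total = 682.9/20.4 = 33.48 m/s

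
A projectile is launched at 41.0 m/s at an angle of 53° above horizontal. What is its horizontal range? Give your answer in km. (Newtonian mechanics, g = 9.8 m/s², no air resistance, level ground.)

R = v₀² × sin(2θ) / g = 41.0² × sin(2 × 53°) / 9.8 = 1681.0 × 0.961262 / 9.8 = 164.886 m
R = 164.886 m / 1000.0 = 0.1649 km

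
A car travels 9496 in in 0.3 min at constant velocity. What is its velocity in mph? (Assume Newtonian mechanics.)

d = 9496 in × 0.0254 = 241.198 m
t = 0.3 min × 60.0 = 18.0 s
v = d / t = 241.198 / 18.0 = 13.3999 m/s
v = 13.3999 m/s / 0.44704 = 29.97 mph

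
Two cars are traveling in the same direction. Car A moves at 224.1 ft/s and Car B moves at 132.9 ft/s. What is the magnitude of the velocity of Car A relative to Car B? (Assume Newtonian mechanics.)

v_rel = |v_A - v_B| = |224.1 - 132.9| = 91.2 ft/s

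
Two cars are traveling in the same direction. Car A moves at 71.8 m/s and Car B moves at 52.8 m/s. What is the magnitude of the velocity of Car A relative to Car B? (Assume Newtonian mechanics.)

v_rel = |v_A - v_B| = |71.8 - 52.8| = 19.0 m/s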